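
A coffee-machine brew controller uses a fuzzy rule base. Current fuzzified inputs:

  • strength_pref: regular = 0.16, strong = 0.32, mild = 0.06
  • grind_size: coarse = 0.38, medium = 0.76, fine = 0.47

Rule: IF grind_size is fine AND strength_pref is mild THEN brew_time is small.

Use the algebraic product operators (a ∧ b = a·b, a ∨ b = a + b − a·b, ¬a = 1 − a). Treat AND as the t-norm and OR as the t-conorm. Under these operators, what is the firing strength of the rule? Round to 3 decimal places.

firing strength: fine=0.47, mild=0.06; AND[a·b] → w = 0.0282

0.028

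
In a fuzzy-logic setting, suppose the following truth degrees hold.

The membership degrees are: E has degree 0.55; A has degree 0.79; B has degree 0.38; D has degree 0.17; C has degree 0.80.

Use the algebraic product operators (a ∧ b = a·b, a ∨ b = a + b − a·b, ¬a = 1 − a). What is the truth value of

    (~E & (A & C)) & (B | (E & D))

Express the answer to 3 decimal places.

0.125

~E = 1 − 0.5500 = 0.4500
A & C = a·b on (0.7900, 0.8000) = 0.6320
~E & (A & C) = a·b on (0.4500, 0.6320) = 0.2844
E & D = a·b on (0.5500, 0.1700) = 0.0935
B | (E & D) = a + b − a·b on (0.3800, 0.0935) = 0.4380
(~E & (A & C)) & (B | (E & D)) = a·b on (0.2844, 0.4380) = 0.1246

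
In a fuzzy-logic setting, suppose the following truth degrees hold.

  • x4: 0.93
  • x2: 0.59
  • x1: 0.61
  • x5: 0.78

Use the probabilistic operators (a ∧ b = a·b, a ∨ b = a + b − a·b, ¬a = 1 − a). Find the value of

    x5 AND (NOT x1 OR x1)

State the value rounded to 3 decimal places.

NOT x1 = 1 − 0.6100 = 0.3900
NOT x1 OR x1 = a + b − a·b on (0.3900, 0.6100) = 0.7621
x5 AND (NOT x1 OR x1) = a·b on (0.7800, 0.7621) = 0.5944

0.594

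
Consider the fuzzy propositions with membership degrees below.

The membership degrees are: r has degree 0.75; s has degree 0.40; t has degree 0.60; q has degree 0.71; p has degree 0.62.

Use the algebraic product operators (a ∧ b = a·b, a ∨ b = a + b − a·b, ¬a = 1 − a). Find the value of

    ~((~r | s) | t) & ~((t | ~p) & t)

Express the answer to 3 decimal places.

~r = 1 − 0.7500 = 0.2500
~r | s = a + b − a·b on (0.2500, 0.4000) = 0.5500
(~r | s) | t = a + b − a·b on (0.5500, 0.6000) = 0.8200
~((~r | s) | t) = 1 − 0.8200 = 0.1800
~p = 1 − 0.6200 = 0.3800
t | ~p = a + b − a·b on (0.6000, 0.3800) = 0.7520
(t | ~p) & t = a·b on (0.7520, 0.6000) = 0.4512
~((t | ~p) & t) = 1 − 0.4512 = 0.5488
~((~r | s) | t) & ~((t | ~p) & t) = a·b on (0.1800, 0.5488) = 0.0988

0.099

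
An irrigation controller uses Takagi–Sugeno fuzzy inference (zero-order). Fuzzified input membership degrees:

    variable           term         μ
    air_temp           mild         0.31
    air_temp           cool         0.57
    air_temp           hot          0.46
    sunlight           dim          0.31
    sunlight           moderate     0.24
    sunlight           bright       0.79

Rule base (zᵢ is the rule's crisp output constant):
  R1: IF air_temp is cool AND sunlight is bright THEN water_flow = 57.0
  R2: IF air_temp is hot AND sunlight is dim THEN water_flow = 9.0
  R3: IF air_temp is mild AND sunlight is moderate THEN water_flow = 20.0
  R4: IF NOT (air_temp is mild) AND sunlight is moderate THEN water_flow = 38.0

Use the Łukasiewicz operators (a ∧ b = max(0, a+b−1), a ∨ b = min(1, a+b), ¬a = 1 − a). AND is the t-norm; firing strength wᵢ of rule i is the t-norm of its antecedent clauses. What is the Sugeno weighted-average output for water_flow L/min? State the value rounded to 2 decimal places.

57.00

R1 (z=57.0): cool=0.57, bright=0.79; AND[max(0, a+b−1)] → w = 0.36
R2 (z=9.0): hot=0.46, dim=0.31; AND[max(0, a+b−1)] → w = 0.00
R3 (z=20.0): mild=0.31, moderate=0.24; AND[max(0, a+b−1)] → w = 0.00
R4 (z=38.0): ¬mild=1−0.31=0.69, moderate=0.24; AND[max(0, a+b−1)] → w = 0.00
Weighted average = (0.36·57.0 + 0.00·9.0 + 0.00·20.0 + 0.00·38.0) / (0.36 + 0.00 + 0.00 + 0.00)
  = 20.5200 / 0.3600 = 57.00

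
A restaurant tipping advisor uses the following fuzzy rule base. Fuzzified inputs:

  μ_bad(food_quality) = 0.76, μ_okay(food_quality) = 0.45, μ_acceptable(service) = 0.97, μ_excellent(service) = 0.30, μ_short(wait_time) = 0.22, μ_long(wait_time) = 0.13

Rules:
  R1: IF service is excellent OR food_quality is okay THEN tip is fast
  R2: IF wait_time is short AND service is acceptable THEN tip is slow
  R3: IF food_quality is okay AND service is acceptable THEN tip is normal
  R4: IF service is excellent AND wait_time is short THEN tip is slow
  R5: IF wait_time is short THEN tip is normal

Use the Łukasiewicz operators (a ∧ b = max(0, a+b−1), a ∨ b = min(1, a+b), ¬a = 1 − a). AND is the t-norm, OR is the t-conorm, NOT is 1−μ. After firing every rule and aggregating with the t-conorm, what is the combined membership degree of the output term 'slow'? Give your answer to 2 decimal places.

R1: excellent=0.30, okay=0.45; OR[min(1, a+b)] → w = 0.75
R2: short=0.22, acceptable=0.97; AND[max(0, a+b−1)] → w = 0.19
R3: okay=0.45, acceptable=0.97; AND[max(0, a+b−1)] → w = 0.42
R4: excellent=0.30, short=0.22; AND[max(0, a+b−1)] → w = 0.00
R5: short=0.22 → w = 0.22
Rules with consequent 'slow': {R2, R4} → strengths 0.19, 0.00
Aggregate via t-conorm [min(1, a+b)]: 0.19

0.19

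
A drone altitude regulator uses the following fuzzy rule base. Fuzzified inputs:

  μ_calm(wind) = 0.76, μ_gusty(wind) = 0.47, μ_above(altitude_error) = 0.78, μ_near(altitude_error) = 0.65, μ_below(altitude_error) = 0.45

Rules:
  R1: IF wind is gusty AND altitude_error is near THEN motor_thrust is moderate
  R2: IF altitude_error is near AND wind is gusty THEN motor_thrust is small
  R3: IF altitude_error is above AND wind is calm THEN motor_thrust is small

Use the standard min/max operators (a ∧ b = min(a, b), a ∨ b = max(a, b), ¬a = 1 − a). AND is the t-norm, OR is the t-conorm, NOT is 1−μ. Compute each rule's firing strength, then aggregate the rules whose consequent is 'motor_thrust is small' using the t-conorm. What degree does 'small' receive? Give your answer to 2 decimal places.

0.76

R1: gusty=0.47, near=0.65; AND[min(a, b)] → w = 0.47
R2: near=0.65, gusty=0.47; AND[min(a, b)] → w = 0.47
R3: above=0.78, calm=0.76; AND[min(a, b)] → w = 0.76
Rules with consequent 'small': {R2, R3} → strengths 0.47, 0.76
Aggregate via t-conorm [max(a, b)]: 0.76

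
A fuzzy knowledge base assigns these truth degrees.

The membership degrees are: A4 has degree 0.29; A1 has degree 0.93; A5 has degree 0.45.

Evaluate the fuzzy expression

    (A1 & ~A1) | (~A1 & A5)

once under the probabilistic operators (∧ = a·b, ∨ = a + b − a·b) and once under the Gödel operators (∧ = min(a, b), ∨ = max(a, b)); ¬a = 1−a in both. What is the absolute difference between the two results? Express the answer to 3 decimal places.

0.025

Under probabilistic:
  ~A1 = 1 − 0.9300 = 0.0700
  A1 & ~A1 = a·b on (0.9300, 0.0700) = 0.0651
  ~A1 = 1 − 0.9300 = 0.0700
  ~A1 & A5 = a·b on (0.0700, 0.4500) = 0.0315
  (A1 & ~A1) | (~A1 & A5) = a + b − a·b on (0.0651, 0.0315) = 0.0945
  → value = 0.0945
Under Gödel:
  ~A1 = 1 − 0.93 = 0.07
  A1 & ~A1 = min(a, b) on (0.93, 0.07) = 0.07
  ~A1 = 1 − 0.93 = 0.07
  ~A1 & A5 = min(a, b) on (0.07, 0.45) = 0.07
  (A1 & ~A1) | (~A1 & A5) = max(a, b) on (0.07, 0.07) = 0.07
  → value = 0.0700
|0.0945 − 0.0700| = 0.025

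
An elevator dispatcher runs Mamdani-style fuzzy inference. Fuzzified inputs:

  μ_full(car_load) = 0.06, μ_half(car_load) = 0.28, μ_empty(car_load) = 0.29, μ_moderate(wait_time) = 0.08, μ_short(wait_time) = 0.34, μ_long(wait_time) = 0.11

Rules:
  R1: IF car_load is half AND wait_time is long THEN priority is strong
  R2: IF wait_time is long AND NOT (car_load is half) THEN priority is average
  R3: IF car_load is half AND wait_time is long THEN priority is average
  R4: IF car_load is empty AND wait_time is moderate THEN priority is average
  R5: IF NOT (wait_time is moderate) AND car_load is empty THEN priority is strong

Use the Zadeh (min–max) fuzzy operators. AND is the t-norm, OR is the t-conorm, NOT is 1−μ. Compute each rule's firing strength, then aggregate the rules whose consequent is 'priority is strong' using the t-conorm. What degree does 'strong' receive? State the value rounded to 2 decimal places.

R1: half=0.28, long=0.11; AND[min(a, b)] → w = 0.11
R2: long=0.11, ¬half=1−0.28=0.72; AND[min(a, b)] → w = 0.11
R3: half=0.28, long=0.11; AND[min(a, b)] → w = 0.11
R4: empty=0.29, moderate=0.08; AND[min(a, b)] → w = 0.08
R5: ¬moderate=1−0.08=0.92, empty=0.29; AND[min(a, b)] → w = 0.29
Rules with consequent 'strong': {R1, R5} → strengths 0.11, 0.29
Aggregate via t-conorm [max(a, b)]: 0.29

0.29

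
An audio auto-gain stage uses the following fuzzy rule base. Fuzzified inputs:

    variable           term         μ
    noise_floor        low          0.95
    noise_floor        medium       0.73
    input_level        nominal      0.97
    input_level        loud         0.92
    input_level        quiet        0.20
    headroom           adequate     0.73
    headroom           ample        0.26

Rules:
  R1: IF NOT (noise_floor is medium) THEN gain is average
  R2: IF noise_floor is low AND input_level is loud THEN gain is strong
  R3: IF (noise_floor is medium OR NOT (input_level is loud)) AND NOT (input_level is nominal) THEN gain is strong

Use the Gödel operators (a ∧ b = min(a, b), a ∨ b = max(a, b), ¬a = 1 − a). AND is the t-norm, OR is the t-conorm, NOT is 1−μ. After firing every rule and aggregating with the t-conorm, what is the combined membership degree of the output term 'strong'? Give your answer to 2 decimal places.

0.92

R1: ¬medium=1−0.73=0.27 → w = 0.27
R2: low=0.95, loud=0.92; AND[min(a, b)] → w = 0.92
R3: (medium=0.73 OR ¬loud=1−0.92=0.08) = 0.73; AND[min(a, b)] with ¬nominal=1−0.97=0.03 → w = 0.03
Rules with consequent 'strong': {R2, R3} → strengths 0.92, 0.03
Aggregate via t-conorm [max(a, b)]: 0.92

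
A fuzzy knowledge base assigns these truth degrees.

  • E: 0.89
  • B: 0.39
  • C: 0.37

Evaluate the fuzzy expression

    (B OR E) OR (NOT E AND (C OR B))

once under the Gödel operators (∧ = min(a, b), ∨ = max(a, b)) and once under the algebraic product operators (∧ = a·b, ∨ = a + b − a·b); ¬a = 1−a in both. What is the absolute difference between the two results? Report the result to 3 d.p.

Under Gödel:
  B OR E = max(a, b) on (0.39, 0.89) = 0.89
  NOT E = 1 − 0.89 = 0.11
  C OR B = max(a, b) on (0.37, 0.39) = 0.39
  NOT E AND (C OR B) = min(a, b) on (0.11, 0.39) = 0.11
  (B OR E) OR (NOT E AND (C OR B)) = max(a, b) on (0.89, 0.11) = 0.89
  → value = 0.8900
Under algebraic product:
  B OR E = a + b − a·b on (0.3900, 0.8900) = 0.9329
  NOT E = 1 − 0.8900 = 0.1100
  C OR B = a + b − a·b on (0.3700, 0.3900) = 0.6157
  NOT E AND (C OR B) = a·b on (0.1100, 0.6157) = 0.0677
  (B OR E) OR (NOT E AND (C OR B)) = a + b − a·b on (0.9329, 0.0677) = 0.9374
  → value = 0.9374
|0.8900 − 0.9374| = 0.047

0.047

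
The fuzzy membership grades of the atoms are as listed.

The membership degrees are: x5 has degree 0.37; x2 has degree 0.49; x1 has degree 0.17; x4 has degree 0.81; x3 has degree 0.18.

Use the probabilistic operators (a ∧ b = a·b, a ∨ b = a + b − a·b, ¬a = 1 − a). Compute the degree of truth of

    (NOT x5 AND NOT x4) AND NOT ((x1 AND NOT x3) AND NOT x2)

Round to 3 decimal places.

NOT x5 = 1 − 0.3700 = 0.6300
NOT x4 = 1 − 0.8100 = 0.1900
NOT x5 AND NOT x4 = a·b on (0.6300, 0.1900) = 0.1197
NOT x3 = 1 − 0.1800 = 0.8200
x1 AND NOT x3 = a·b on (0.1700, 0.8200) = 0.1394
NOT x2 = 1 − 0.4900 = 0.5100
(x1 AND NOT x3) AND NOT x2 = a·b on (0.1394, 0.5100) = 0.0711
NOT ((x1 AND NOT x3) AND NOT x2) = 1 − 0.0711 = 0.9289
(NOT x5 AND NOT x4) AND NOT ((x1 AND NOT x3) AND NOT x2) = a·b on (0.1197, 0.9289) = 0.1112

0.111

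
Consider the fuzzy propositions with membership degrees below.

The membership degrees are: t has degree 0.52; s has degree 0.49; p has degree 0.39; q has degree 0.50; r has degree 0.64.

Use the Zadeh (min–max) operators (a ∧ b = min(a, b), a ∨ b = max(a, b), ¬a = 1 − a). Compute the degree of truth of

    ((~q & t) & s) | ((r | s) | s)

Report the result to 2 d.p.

~q = 1 − 0.50 = 0.50
~q & t = min(a, b) on (0.50, 0.52) = 0.50
(~q & t) & s = min(a, b) on (0.50, 0.49) = 0.49
r | s = max(a, b) on (0.64, 0.49) = 0.64
(r | s) | s = max(a, b) on (0.64, 0.49) = 0.64
((~q & t) & s) | ((r | s) | s) = max(a, b) on (0.49, 0.64) = 0.64

0.64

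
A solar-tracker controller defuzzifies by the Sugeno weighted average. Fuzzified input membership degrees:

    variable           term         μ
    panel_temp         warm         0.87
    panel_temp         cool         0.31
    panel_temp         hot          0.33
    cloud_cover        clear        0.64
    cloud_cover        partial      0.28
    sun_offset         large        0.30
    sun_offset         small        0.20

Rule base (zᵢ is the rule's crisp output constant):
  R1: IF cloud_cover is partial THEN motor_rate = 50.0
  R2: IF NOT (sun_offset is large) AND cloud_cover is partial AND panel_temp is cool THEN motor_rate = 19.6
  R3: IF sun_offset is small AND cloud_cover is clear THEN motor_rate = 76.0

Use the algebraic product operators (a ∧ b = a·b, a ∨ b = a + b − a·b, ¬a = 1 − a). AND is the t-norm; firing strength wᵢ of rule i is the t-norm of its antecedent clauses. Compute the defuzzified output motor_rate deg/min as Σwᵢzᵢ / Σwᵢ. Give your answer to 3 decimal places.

53.159

R1 (z=50.0): partial=0.28 → w = 0.2800
R2 (z=19.6): ¬large=1−0.30=0.70, partial=0.28, cool=0.31; AND[a·b] → w = 0.0608
R3 (z=76.0): small=0.20, clear=0.64; AND[a·b] → w = 0.1280
Weighted average = (0.2800·50.0 + 0.0608·19.6 + 0.1280·76.0) / (0.2800 + 0.0608 + 0.1280)
  = 24.9189 / 0.4688 = 53.159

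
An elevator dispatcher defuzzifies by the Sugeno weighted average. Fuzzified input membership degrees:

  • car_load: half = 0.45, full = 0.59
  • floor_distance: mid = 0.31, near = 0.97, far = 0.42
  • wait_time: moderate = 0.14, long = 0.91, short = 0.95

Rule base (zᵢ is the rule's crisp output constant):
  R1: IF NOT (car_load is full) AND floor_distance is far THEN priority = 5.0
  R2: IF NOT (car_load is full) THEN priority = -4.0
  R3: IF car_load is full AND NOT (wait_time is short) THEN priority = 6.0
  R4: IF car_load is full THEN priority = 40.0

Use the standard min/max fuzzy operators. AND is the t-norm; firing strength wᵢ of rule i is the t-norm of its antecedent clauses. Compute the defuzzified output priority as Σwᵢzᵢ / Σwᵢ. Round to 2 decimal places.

16.65

R1 (z=5.0): ¬full=1−0.59=0.41, far=0.42; AND[min(a, b)] → w = 0.41
R2 (z=-4.0): ¬full=1−0.59=0.41 → w = 0.41
R3 (z=6.0): full=0.59, ¬short=1−0.95=0.05; AND[min(a, b)] → w = 0.05
R4 (z=40.0): full=0.59 → w = 0.59
Weighted average = (0.41·5.0 + 0.41·-4.0 + 0.05·6.0 + 0.59·40.0) / (0.41 + 0.41 + 0.05 + 0.59)
  = 24.3100 / 1.4600 = 16.65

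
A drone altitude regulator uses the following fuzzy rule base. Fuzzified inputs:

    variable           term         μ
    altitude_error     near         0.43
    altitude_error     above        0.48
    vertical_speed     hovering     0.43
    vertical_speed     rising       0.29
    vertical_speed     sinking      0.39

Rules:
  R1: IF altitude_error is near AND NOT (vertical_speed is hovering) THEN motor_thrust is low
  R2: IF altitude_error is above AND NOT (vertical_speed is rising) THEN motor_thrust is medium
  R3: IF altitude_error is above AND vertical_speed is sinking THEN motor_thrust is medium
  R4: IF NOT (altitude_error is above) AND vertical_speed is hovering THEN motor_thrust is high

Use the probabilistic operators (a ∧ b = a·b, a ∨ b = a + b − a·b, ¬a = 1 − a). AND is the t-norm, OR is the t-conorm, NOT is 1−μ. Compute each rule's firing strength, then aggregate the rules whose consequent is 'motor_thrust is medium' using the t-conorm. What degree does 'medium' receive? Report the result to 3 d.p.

0.464

R1: near=0.43, ¬hovering=1−0.43=0.57; AND[a·b] → w = 0.2451
R2: above=0.48, ¬rising=1−0.29=0.71; AND[a·b] → w = 0.3408
R3: above=0.48, sinking=0.39; AND[a·b] → w = 0.1872
R4: ¬above=1−0.48=0.52, hovering=0.43; AND[a·b] → w = 0.2236
Rules with consequent 'medium': {R2, R3} → strengths 0.3408, 0.1872
Aggregate via t-conorm [a + b − a·b]: 0.4642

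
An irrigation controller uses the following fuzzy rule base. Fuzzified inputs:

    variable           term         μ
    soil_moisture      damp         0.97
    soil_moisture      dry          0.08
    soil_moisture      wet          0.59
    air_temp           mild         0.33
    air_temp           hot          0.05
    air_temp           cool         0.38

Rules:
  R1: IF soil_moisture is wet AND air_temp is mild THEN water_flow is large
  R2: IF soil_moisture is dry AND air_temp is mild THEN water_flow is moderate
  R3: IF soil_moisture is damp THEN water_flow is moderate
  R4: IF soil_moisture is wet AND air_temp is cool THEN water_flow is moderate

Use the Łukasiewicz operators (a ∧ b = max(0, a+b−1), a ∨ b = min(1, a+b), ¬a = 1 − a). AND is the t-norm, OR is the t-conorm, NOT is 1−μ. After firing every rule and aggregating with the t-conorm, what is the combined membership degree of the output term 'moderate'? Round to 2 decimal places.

0.97

R1: wet=0.59, mild=0.33; AND[max(0, a+b−1)] → w = 0.00
R2: dry=0.08, mild=0.33; AND[max(0, a+b−1)] → w = 0.00
R3: damp=0.97 → w = 0.97
R4: wet=0.59, cool=0.38; AND[max(0, a+b−1)] → w = 0.00
Rules with consequent 'moderate': {R2, R3, R4} → strengths 0.00, 0.97, 0.00
Aggregate via t-conorm [min(1, a+b)]: 0.97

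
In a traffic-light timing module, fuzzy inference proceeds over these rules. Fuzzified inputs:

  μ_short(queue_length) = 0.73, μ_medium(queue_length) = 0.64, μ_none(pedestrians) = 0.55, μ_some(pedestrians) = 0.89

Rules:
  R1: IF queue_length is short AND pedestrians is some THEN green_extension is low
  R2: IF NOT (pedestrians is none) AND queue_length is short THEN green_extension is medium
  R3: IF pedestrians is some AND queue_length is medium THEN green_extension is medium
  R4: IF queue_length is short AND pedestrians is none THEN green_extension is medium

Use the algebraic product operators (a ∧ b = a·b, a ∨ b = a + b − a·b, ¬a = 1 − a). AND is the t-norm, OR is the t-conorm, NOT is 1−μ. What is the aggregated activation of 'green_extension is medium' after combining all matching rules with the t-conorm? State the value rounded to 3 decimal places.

0.827

R1: short=0.73, some=0.89; AND[a·b] → w = 0.6497
R2: ¬none=1−0.55=0.45, short=0.73; AND[a·b] → w = 0.3285
R3: some=0.89, medium=0.64; AND[a·b] → w = 0.5696
R4: short=0.73, none=0.55; AND[a·b] → w = 0.4015
Rules with consequent 'medium': {R2, R3, R4} → strengths 0.3285, 0.5696, 0.4015
Aggregate via t-conorm [a + b − a·b]: 0.8270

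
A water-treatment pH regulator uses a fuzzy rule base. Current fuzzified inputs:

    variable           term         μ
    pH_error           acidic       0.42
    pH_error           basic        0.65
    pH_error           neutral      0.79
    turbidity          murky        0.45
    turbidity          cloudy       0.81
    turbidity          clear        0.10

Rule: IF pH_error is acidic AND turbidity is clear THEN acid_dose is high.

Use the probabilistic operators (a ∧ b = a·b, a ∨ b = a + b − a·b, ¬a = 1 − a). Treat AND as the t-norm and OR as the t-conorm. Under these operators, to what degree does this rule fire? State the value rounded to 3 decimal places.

0.042

firing strength: acidic=0.42, clear=0.10; AND[a·b] → w = 0.0420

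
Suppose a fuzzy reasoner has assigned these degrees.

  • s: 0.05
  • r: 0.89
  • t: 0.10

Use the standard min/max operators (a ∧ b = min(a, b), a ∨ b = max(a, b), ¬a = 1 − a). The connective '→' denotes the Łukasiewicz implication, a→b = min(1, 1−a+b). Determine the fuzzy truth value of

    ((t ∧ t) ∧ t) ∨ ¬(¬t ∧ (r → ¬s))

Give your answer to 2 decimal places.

t ∧ t = min(a, b) on (0.10, 0.10) = 0.10
(t ∧ t) ∧ t = min(a, b) on (0.10, 0.10) = 0.10
¬t = 1 − 0.10 = 0.90
¬s = 1 − 0.05 = 0.95
r → ¬s  [Łukasiewicz: min(1, 1−a+b)] with a=0.89, b=0.95 → 1.00
¬t ∧ (r → ¬s) = min(a, b) on (0.90, 1.00) = 0.90
¬(¬t ∧ (r → ¬s)) = 1 − 0.90 = 0.10
((t ∧ t) ∧ t) ∨ ¬(¬t ∧ (r → ¬s)) = max(a, b) on (0.10, 0.10) = 0.10

0.10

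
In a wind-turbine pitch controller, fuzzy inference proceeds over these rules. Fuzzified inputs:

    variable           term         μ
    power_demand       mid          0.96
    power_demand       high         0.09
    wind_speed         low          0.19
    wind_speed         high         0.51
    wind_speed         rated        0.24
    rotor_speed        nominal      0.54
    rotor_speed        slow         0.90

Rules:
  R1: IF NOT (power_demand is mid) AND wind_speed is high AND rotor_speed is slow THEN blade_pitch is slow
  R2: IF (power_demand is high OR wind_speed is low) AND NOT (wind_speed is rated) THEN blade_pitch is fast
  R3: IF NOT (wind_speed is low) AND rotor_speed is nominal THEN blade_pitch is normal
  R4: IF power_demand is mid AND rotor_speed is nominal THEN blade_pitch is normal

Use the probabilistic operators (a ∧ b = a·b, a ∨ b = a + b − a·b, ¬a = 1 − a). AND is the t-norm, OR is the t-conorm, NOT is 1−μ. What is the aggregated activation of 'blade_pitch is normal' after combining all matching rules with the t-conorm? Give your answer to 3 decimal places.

0.729

R1: ¬mid=1−0.96=0.04, high=0.51, slow=0.90; AND[a·b] → w = 0.0184
R2: (high=0.09 OR low=0.19) = 0.2629; AND[a·b] with ¬rated=1−0.24=0.76 → w = 0.1998
R3: ¬low=1−0.19=0.81, nominal=0.54; AND[a·b] → w = 0.4374
R4: mid=0.96, nominal=0.54; AND[a·b] → w = 0.5184
Rules with consequent 'normal': {R3, R4} → strengths 0.4374, 0.5184
Aggregate via t-conorm [a + b − a·b]: 0.7291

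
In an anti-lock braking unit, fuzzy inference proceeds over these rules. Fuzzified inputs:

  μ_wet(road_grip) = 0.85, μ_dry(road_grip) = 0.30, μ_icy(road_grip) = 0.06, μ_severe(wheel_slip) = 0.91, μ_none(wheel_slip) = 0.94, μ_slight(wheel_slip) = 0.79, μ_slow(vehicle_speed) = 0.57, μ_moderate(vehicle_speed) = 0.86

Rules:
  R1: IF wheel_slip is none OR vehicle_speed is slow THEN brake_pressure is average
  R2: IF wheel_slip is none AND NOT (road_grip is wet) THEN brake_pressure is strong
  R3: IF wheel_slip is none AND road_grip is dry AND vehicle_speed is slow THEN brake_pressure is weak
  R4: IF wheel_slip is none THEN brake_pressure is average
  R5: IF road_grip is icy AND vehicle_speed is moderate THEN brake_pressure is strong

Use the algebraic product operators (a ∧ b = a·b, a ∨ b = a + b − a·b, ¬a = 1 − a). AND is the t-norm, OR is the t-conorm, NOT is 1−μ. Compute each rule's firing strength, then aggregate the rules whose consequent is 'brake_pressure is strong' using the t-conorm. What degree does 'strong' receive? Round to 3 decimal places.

0.185

R1: none=0.94, slow=0.57; OR[a + b − a·b] → w = 0.9742
R2: none=0.94, ¬wet=1−0.85=0.15; AND[a·b] → w = 0.1410
R3: none=0.94, dry=0.30, slow=0.57; AND[a·b] → w = 0.1607
R4: none=0.94 → w = 0.9400
R5: icy=0.06, moderate=0.86; AND[a·b] → w = 0.0516
Rules with consequent 'strong': {R2, R5} → strengths 0.1410, 0.0516
Aggregate via t-conorm [a + b − a·b]: 0.1853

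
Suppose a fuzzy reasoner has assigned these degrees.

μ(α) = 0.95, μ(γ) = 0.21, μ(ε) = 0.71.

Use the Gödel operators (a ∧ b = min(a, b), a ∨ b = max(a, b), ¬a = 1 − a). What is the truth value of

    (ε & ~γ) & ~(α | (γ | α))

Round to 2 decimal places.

0.05

~γ = 1 − 0.21 = 0.79
ε & ~γ = min(a, b) on (0.71, 0.79) = 0.71
γ | α = max(a, b) on (0.21, 0.95) = 0.95
α | (γ | α) = max(a, b) on (0.95, 0.95) = 0.95
~(α | (γ | α)) = 1 − 0.95 = 0.05
(ε & ~γ) & ~(α | (γ | α)) = min(a, b) on (0.71, 0.05) = 0.05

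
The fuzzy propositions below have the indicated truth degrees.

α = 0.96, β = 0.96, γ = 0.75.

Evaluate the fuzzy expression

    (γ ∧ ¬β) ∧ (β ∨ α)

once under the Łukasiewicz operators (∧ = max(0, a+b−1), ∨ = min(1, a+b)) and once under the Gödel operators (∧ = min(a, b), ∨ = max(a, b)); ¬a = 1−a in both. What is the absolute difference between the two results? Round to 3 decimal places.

Under Łukasiewicz:
  ¬β = 1 − 0.96 = 0.04
  γ ∧ ¬β = max(0, a+b−1) on (0.75, 0.04) = 0.00
  β ∨ α = min(1, a+b) on (0.96, 0.96) = 1.00
  (γ ∧ ¬β) ∧ (β ∨ α) = max(0, a+b−1) on (0.00, 1.00) = 0.00
  → value = 0.0000
Under Gödel:
  ¬β = 1 − 0.96 = 0.04
  γ ∧ ¬β = min(a, b) on (0.75, 0.04) = 0.04
  β ∨ α = max(a, b) on (0.96, 0.96) = 0.96
  (γ ∧ ¬β) ∧ (β ∨ α) = min(a, b) on (0.04, 0.96) = 0.04
  → value = 0.0400
|0.0000 − 0.0400| = 0.040

0.040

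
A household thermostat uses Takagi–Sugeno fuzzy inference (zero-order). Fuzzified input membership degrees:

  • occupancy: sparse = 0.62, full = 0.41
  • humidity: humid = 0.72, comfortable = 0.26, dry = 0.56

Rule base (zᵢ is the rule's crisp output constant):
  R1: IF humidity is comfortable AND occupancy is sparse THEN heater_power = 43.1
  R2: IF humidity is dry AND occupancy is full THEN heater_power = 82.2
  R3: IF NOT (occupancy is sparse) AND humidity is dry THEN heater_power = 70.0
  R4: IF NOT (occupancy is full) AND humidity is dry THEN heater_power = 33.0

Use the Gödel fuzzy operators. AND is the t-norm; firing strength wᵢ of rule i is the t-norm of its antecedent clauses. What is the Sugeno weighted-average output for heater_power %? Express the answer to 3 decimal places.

55.893

R1 (z=43.1): comfortable=0.26, sparse=0.62; AND[min(a, b)] → w = 0.26
R2 (z=82.2): dry=0.56, full=0.41; AND[min(a, b)] → w = 0.41
R3 (z=70.0): ¬sparse=1−0.62=0.38, dry=0.56; AND[min(a, b)] → w = 0.38
R4 (z=33.0): ¬full=1−0.41=0.59, dry=0.56; AND[min(a, b)] → w = 0.56
Weighted average = (0.26·43.1 + 0.41·82.2 + 0.38·70.0 + 0.56·33.0) / (0.26 + 0.41 + 0.38 + 0.56)
  = 89.9880 / 1.6100 = 55.893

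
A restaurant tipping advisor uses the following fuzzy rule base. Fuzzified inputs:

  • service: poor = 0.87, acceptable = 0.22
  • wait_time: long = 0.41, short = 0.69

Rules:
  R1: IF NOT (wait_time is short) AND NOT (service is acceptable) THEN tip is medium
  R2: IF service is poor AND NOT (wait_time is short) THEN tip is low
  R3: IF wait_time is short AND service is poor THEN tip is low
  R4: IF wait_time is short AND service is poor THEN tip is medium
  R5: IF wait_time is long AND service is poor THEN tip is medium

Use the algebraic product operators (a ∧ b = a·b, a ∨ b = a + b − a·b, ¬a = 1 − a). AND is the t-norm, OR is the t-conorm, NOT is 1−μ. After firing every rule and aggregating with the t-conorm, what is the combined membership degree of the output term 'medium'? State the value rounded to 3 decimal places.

R1: ¬short=1−0.69=0.31, ¬acceptable=1−0.22=0.78; AND[a·b] → w = 0.2418
R2: poor=0.87, ¬short=1−0.69=0.31; AND[a·b] → w = 0.2697
R3: short=0.69, poor=0.87; AND[a·b] → w = 0.6003
R4: short=0.69, poor=0.87; AND[a·b] → w = 0.6003
R5: long=0.41, poor=0.87; AND[a·b] → w = 0.3567
Rules with consequent 'medium': {R1, R4, R5} → strengths 0.2418, 0.6003, 0.3567
Aggregate via t-conorm [a + b − a·b]: 0.8050

0.805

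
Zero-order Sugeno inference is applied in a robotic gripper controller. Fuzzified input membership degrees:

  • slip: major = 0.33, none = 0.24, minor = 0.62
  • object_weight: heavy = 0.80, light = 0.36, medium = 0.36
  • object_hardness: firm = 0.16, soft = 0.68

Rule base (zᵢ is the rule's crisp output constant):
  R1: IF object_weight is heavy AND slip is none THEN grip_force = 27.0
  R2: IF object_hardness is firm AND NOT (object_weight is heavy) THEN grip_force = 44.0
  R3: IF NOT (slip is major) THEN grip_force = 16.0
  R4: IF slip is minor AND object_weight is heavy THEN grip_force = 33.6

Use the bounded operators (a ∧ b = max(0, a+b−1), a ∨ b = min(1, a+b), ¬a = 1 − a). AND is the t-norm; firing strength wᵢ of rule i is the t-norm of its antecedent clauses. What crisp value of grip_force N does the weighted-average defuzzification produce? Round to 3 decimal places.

R1 (z=27.0): heavy=0.80, none=0.24; AND[max(0, a+b−1)] → w = 0.04
R2 (z=44.0): firm=0.16, ¬heavy=1−0.80=0.20; AND[max(0, a+b−1)] → w = 0.00
R3 (z=16.0): ¬major=1−0.33=0.67 → w = 0.67
R4 (z=33.6): minor=0.62, heavy=0.80; AND[max(0, a+b−1)] → w = 0.42
Weighted average = (0.04·27.0 + 0.00·44.0 + 0.67·16.0 + 0.42·33.6) / (0.04 + 0.00 + 0.67 + 0.42)
  = 25.9120 / 1.1300 = 22.931

22.931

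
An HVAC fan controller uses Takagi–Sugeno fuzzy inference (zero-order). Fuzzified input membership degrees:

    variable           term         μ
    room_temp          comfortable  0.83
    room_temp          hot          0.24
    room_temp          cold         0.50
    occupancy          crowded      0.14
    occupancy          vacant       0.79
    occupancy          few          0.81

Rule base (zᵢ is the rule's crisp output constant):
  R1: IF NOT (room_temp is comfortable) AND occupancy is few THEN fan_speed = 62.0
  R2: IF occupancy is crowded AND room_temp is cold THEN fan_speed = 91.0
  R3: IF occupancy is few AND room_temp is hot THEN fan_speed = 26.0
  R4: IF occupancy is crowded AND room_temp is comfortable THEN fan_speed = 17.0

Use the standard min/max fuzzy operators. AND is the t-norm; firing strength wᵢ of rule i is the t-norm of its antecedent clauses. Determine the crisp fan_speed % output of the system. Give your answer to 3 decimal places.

R1 (z=62.0): ¬comfortable=1−0.83=0.17, few=0.81; AND[min(a, b)] → w = 0.17
R2 (z=91.0): crowded=0.14, cold=0.50; AND[min(a, b)] → w = 0.14
R3 (z=26.0): few=0.81, hot=0.24; AND[min(a, b)] → w = 0.24
R4 (z=17.0): crowded=0.14, comfortable=0.83; AND[min(a, b)] → w = 0.14
Weighted average = (0.17·62.0 + 0.14·91.0 + 0.24·26.0 + 0.14·17.0) / (0.17 + 0.14 + 0.24 + 0.14)
  = 31.9000 / 0.6900 = 46.232

46.232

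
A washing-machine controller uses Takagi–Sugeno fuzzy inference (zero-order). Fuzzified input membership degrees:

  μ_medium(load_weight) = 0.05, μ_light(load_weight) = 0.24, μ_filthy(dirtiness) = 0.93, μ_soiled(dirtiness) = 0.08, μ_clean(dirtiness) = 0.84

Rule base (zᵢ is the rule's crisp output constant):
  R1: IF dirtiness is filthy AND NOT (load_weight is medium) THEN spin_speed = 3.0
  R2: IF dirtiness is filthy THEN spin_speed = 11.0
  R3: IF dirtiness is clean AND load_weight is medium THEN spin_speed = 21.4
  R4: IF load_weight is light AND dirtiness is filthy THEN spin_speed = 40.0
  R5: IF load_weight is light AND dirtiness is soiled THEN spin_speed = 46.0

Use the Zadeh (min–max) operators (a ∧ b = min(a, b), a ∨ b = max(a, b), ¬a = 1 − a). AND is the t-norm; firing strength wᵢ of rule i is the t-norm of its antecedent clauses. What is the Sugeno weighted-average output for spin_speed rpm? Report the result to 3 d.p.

R1 (z=3.0): filthy=0.93, ¬medium=1−0.05=0.95; AND[min(a, b)] → w = 0.93
R2 (z=11.0): filthy=0.93 → w = 0.93
R3 (z=21.4): clean=0.84, medium=0.05; AND[min(a, b)] → w = 0.05
R4 (z=40.0): light=0.24, filthy=0.93; AND[min(a, b)] → w = 0.24
R5 (z=46.0): light=0.24, soiled=0.08; AND[min(a, b)] → w = 0.08
Weighted average = (0.93·3.0 + 0.93·11.0 + 0.05·21.4 + 0.24·40.0 + 0.08·46.0) / (0.93 + 0.93 + 0.05 + 0.24 + 0.08)
  = 27.3700 / 2.2300 = 12.274

12.274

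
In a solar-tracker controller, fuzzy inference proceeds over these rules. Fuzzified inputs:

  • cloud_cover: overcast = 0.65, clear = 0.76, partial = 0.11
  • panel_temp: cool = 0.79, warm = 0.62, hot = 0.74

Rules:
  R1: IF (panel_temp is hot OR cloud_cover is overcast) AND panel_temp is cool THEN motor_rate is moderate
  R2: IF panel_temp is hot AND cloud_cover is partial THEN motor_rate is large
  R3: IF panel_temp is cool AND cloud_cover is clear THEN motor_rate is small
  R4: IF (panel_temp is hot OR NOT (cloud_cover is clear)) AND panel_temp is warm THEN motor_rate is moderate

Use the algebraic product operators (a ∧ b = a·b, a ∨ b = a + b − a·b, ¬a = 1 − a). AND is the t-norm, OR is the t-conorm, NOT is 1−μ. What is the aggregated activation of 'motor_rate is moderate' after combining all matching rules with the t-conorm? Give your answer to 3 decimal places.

R1: (hot=0.74 OR overcast=0.65) = 0.9090; AND[a·b] with cool=0.79 → w = 0.7181
R2: hot=0.74, partial=0.11; AND[a·b] → w = 0.0814
R3: cool=0.79, clear=0.76; AND[a·b] → w = 0.6004
R4: (hot=0.74 OR ¬clear=1−0.76=0.24) = 0.8024; AND[a·b] with warm=0.62 → w = 0.4975
Rules with consequent 'moderate': {R1, R4} → strengths 0.7181, 0.4975
Aggregate via t-conorm [a + b − a·b]: 0.8583

0.858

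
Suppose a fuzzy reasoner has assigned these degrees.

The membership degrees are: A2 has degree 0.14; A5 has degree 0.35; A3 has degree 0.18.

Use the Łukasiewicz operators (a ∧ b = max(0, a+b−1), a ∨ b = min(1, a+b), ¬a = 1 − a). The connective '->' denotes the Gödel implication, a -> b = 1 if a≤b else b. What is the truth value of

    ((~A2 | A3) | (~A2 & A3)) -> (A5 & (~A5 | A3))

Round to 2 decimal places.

~A2 = 1 − 0.14 = 0.86
~A2 | A3 = min(1, a+b) on (0.86, 0.18) = 1.00
~A2 = 1 − 0.14 = 0.86
~A2 & A3 = max(0, a+b−1) on (0.86, 0.18) = 0.04
(~A2 | A3) | (~A2 & A3) = min(1, a+b) on (1.00, 0.04) = 1.00
~A5 = 1 − 0.35 = 0.65
~A5 | A3 = min(1, a+b) on (0.65, 0.18) = 0.83
A5 & (~A5 | A3) = max(0, a+b−1) on (0.35, 0.83) = 0.18
((~A2 | A3) | (~A2 & A3)) -> (A5 & (~A5 | A3))  [Gödel: 1 if a≤b else b] with a=1.00, b=0.18 → 0.18

0.18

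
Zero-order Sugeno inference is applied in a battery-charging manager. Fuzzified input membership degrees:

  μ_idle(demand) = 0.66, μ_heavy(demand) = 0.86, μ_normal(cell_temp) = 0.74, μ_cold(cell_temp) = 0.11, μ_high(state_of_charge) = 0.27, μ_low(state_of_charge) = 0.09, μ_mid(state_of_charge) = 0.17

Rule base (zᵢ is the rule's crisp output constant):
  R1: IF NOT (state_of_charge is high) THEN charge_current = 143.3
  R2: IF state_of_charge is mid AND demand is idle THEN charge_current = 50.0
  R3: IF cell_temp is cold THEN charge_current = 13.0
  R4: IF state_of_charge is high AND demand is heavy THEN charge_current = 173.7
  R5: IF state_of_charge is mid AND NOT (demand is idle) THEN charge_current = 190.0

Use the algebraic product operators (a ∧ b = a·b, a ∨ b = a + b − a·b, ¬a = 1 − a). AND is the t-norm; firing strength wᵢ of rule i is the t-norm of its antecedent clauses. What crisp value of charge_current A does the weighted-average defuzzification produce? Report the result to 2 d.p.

R1 (z=143.3): ¬high=1−0.27=0.73 → w = 0.7300
R2 (z=50.0): mid=0.17, idle=0.66; AND[a·b] → w = 0.1122
R3 (z=13.0): cold=0.11 → w = 0.1100
R4 (z=173.7): high=0.27, heavy=0.86; AND[a·b] → w = 0.2322
R5 (z=190.0): mid=0.17, ¬idle=1−0.66=0.34; AND[a·b] → w = 0.0578
Weighted average = (0.7300·143.3 + 0.1122·50.0 + 0.1100·13.0 + 0.2322·173.7 + 0.0578·190.0) / (0.7300 + 0.1122 + 0.1100 + 0.2322 + 0.0578)
  = 162.9641 / 1.2422 = 131.19

131.19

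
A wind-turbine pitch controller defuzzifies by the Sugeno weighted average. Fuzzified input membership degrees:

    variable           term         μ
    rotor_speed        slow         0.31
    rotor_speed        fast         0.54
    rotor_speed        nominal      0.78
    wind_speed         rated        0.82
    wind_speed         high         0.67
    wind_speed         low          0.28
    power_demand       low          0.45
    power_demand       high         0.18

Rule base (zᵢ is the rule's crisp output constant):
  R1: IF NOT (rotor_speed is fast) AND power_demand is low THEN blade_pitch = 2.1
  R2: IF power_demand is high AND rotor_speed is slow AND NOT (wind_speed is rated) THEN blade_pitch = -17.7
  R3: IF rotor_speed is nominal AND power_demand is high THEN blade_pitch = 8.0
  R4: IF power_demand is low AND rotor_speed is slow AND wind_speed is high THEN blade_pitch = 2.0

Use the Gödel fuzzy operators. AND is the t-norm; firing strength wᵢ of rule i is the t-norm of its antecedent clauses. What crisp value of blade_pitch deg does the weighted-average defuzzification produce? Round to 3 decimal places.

-0.162

R1 (z=2.1): ¬fast=1−0.54=0.46, low=0.45; AND[min(a, b)] → w = 0.45
R2 (z=-17.7): high=0.18, slow=0.31, ¬rated=1−0.82=0.18; AND[min(a, b)] → w = 0.18
R3 (z=8.0): nominal=0.78, high=0.18; AND[min(a, b)] → w = 0.18
R4 (z=2.0): low=0.45, slow=0.31, high=0.67; AND[min(a, b)] → w = 0.31
Weighted average = (0.45·2.1 + 0.18·-17.7 + 0.18·8.0 + 0.31·2.0) / (0.45 + 0.18 + 0.18 + 0.31)
  = -0.1810 / 1.1200 = -0.162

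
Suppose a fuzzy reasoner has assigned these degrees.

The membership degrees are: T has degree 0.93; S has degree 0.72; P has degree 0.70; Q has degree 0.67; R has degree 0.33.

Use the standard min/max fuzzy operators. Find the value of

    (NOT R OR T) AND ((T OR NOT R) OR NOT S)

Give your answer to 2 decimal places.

0.93

NOT R = 1 − 0.33 = 0.67
NOT R OR T = max(a, b) on (0.67, 0.93) = 0.93
NOT R = 1 − 0.33 = 0.67
T OR NOT R = max(a, b) on (0.93, 0.67) = 0.93
NOT S = 1 − 0.72 = 0.28
(T OR NOT R) OR NOT S = max(a, b) on (0.93, 0.28) = 0.93
(NOT R OR T) AND ((T OR NOT R) OR NOT S) = min(a, b) on (0.93, 0.93) = 0.93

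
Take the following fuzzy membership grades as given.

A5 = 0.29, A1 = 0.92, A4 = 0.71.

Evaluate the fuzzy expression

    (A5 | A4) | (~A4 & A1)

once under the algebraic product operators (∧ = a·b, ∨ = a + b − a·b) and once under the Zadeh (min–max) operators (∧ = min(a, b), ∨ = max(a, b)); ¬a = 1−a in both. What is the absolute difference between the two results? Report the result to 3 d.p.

0.139

Under algebraic product:
  A5 | A4 = a + b − a·b on (0.2900, 0.7100) = 0.7941
  ~A4 = 1 − 0.7100 = 0.2900
  ~A4 & A1 = a·b on (0.2900, 0.9200) = 0.2668
  (A5 | A4) | (~A4 & A1) = a + b − a·b on (0.7941, 0.2668) = 0.8490
  → value = 0.8490
Under Zadeh (min–max):
  A5 | A4 = max(a, b) on (0.29, 0.71) = 0.71
  ~A4 = 1 − 0.71 = 0.29
  ~A4 & A1 = min(a, b) on (0.29, 0.92) = 0.29
  (A5 | A4) | (~A4 & A1) = max(a, b) on (0.71, 0.29) = 0.71
  → value = 0.7100
|0.8490 − 0.7100| = 0.139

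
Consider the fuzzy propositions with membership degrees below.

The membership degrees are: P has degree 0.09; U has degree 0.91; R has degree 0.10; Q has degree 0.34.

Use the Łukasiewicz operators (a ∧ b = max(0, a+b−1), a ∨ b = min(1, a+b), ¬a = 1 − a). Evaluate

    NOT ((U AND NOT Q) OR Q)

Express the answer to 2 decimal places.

NOT Q = 1 − 0.34 = 0.66
U AND NOT Q = max(0, a+b−1) on (0.91, 0.66) = 0.57
(U AND NOT Q) OR Q = min(1, a+b) on (0.57, 0.34) = 0.91
NOT ((U AND NOT Q) OR Q) = 1 − 0.91 = 0.09

0.09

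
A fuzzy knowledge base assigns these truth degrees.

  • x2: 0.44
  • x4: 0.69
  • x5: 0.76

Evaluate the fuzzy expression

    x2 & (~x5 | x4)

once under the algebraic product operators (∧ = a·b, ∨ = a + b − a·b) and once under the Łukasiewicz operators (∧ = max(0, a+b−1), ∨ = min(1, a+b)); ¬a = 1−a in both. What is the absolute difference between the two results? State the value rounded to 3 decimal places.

0.034

Under algebraic product:
  ~x5 = 1 − 0.7600 = 0.2400
  ~x5 | x4 = a + b − a·b on (0.2400, 0.6900) = 0.7644
  x2 & (~x5 | x4) = a·b on (0.4400, 0.7644) = 0.3363
  → value = 0.3363
Under Łukasiewicz:
  ~x5 = 1 − 0.76 = 0.24
  ~x5 | x4 = min(1, a+b) on (0.24, 0.69) = 0.93
  x2 & (~x5 | x4) = max(0, a+b−1) on (0.44, 0.93) = 0.37
  → value = 0.3700
|0.3363 − 0.3700| = 0.034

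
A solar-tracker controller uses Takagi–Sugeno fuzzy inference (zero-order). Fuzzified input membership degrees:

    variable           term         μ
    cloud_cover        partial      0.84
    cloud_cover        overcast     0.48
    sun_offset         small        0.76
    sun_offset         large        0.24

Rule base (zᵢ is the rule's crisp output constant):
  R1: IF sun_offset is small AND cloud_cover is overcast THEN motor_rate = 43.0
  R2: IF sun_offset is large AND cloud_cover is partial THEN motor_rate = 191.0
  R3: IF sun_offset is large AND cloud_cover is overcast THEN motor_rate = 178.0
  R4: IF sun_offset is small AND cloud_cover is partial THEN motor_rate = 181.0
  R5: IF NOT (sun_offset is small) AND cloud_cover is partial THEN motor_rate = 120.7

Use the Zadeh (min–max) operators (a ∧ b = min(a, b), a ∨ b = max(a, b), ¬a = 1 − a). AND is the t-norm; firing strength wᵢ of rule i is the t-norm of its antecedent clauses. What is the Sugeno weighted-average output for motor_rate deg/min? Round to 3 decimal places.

R1 (z=43.0): small=0.76, overcast=0.48; AND[min(a, b)] → w = 0.48
R2 (z=191.0): large=0.24, partial=0.84; AND[min(a, b)] → w = 0.24
R3 (z=178.0): large=0.24, overcast=0.48; AND[min(a, b)] → w = 0.24
R4 (z=181.0): small=0.76, partial=0.84; AND[min(a, b)] → w = 0.76
R5 (z=120.7): ¬small=1−0.76=0.24, partial=0.84; AND[min(a, b)] → w = 0.24
Weighted average = (0.48·43.0 + 0.24·191.0 + 0.24·178.0 + 0.76·181.0 + 0.24·120.7) / (0.48 + 0.24 + 0.24 + 0.76 + 0.24)
  = 275.7280 / 1.9600 = 140.678

140.678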